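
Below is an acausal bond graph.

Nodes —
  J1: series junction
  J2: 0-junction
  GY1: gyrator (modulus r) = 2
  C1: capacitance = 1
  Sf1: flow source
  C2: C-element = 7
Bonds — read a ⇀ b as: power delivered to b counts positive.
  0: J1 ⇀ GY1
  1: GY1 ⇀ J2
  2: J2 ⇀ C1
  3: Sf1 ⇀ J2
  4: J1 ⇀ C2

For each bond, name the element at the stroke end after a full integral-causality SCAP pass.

bond 3 stroke→Sf1  (source Sf1 imposes f)
bond 2 stroke→J2  (C1: C, integral causality)
bond 1 stroke→GY1  (0-jn J2 has e-setter on 2)
bond 0 stroke→GY1  (through GY1, causality inverts; strokes same side of GY1)
bond 4 stroke→J1  (J1 flow already set via bond 0)

β0 →GY1
β1 →GY1
β2 →J2
β3 →Sf1
β4 →J1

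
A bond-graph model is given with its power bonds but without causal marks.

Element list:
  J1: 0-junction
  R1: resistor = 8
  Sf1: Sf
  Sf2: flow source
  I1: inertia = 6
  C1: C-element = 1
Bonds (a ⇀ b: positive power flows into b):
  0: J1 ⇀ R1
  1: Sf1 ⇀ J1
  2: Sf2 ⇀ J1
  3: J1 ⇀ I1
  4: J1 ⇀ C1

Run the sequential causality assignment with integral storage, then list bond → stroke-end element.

#0 →R1
#1 →Sf1
#2 →Sf2
#3 →I1
#4 →J1

bond 1 stroke→Sf1  (source Sf1 imposes f)
bond 2 stroke→Sf2  (Sf2: flow source, stroke at near end)
bond 3 stroke→I1  (I1 outputs flow p/I1)
bond 4 stroke→J1  (C1 outputs effort q/C1)
bond 0 stroke→R1  (common-e at J1 fixed by 4)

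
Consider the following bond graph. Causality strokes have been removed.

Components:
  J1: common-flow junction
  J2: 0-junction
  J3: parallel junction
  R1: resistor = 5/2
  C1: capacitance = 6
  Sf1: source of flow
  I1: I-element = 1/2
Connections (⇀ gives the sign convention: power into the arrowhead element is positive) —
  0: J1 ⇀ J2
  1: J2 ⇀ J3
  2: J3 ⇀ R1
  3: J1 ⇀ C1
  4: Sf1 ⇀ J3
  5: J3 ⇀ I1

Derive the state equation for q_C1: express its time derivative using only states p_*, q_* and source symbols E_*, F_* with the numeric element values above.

bond 4 stroke at Sf1  (Sf1 (Sf) sets flow on bond)
bond 3 stroke at J1  (prefer integral on C1)
bond 0 stroke at J2  (J1 needs exactly one f-in)
bond 1 stroke at J3  (0-jn J2 has e-setter on 0)
bond 2 stroke at R1  (J3 effort already set via bond 1)
bond 5 stroke at I1  (0-jn J3 has e-setter on 1)

dq_C1/dt = -F_Sf1 + 2*p_I1 - q_C1/15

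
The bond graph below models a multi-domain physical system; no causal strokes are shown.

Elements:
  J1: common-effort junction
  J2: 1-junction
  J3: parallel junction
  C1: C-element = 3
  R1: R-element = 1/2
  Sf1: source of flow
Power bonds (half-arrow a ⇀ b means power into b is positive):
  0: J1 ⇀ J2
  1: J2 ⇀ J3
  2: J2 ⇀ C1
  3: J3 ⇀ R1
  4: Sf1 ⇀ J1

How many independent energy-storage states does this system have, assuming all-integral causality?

#4 stroke at Sf1  (Sf1 (Sf) sets flow on bond)
#0 stroke at J1  (J1 needs exactly one e-in)
#1 stroke at J2  (J2 flow already set via bond 0)
#2 stroke at J2  (J2: bond 0 brought flow, rest push out)
#3 stroke at J3  (J3: last free bond brings effort in)

1  (C1 all integral)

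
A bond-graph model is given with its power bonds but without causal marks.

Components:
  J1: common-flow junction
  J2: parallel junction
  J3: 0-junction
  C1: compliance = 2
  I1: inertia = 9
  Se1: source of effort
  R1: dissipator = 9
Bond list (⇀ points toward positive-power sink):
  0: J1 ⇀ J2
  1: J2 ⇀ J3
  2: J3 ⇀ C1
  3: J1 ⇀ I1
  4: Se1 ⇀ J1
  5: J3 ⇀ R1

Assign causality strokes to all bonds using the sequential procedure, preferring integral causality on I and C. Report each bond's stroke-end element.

#4 |J1  (source Se1 imposes e)
#2 |J3  (C1: C, integral causality)
#1 |J2  (common-e at J3 fixed by 2)
#5 |R1  (J3 effort already set via bond 2)
#0 |J1  (0-jn J2 has e-setter on 1)
#3 |I1  (only one flow-in slot at J1)

bond 0 stroke at J1
bond 1 stroke at J2
bond 2 stroke at J3
bond 3 stroke at I1
bond 4 stroke at J1
bond 5 stroke at R1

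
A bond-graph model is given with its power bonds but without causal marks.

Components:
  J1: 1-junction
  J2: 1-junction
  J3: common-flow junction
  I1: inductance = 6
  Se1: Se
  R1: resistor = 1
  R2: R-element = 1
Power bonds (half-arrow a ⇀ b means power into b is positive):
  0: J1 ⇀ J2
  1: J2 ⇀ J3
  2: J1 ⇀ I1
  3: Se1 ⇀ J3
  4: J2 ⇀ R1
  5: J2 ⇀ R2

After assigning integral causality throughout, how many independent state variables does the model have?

b3 stroke→J3  (Se1 fixes effort; stroke away)
b1 stroke→J2  (only one flow-in slot at J3)
b2 stroke→I1  (I1: I, integral causality)
b0 stroke→J1  (common-f at J1 fixed by 2)
b4 stroke→J2  (J2 flow already set via bond 0)
b5 stroke→J2  (J2: bond 0 brought flow, rest push out)

1  (I1 all integral)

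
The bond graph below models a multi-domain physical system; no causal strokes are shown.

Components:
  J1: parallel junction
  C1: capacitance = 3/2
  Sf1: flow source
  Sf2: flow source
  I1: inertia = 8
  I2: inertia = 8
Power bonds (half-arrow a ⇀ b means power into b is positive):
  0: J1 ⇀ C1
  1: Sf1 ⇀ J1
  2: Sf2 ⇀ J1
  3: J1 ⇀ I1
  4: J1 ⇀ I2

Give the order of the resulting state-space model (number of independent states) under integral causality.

3  (C1, I1, I2 all integral)

bond 1 →Sf1  (source Sf1 imposes f)
bond 2 →Sf2  (Sf2 fixes flow; stroke at Sf2)
bond 0 →J1  (C1 integral (e out))
bond 3 →I1  (common-e at J1 fixed by 0)
bond 4 →I2  (0-jn J1 has e-setter on 0)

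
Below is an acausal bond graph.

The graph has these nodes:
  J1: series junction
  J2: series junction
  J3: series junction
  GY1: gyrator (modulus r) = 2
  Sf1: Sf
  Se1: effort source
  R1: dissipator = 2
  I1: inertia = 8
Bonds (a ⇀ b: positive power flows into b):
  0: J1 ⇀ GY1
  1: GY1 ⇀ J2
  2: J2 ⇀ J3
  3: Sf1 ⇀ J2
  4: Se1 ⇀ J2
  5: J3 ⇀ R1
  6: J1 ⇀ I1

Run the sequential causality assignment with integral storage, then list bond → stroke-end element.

#3 |Sf1  (Sf1: flow source, stroke at near end)
#4 |J2  (source Se1 imposes e)
#1 |J2  (common-f at J2 fixed by 3)
#2 |J2  (J2: bond 3 brought flow, rest push out)
#5 |J3  (common-f at J3 fixed by 2)
#0 |J1  (GY1: gyrator matches bond 1)
#6 |I1  (closing 1-jn rule on J1)

#0 stroke→J1
#1 stroke→J2
#2 stroke→J2
#3 stroke→Sf1
#4 stroke→J2
#5 stroke→J3
#6 stroke→I1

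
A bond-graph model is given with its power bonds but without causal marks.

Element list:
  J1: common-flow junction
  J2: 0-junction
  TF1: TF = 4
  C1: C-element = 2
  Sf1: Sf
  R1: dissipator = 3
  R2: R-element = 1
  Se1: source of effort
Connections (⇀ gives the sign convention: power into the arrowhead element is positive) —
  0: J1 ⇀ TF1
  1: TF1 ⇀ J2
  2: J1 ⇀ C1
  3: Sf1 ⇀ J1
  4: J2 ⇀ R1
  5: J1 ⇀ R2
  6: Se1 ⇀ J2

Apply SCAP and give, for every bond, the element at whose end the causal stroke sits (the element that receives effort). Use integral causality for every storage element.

#3 stroke→Sf1  (Sf1: flow source, stroke at near end)
#6 stroke→J2  (Se1 fixes effort; stroke away)
#0 stroke→J1  (common-f at J1 fixed by 3)
#2 stroke→J1  (1-jn J1 has f-setter on 3)
#5 stroke→J1  (common-f at J1 fixed by 3)
#1 stroke→TF1  (J2: bond 6 brought effort, rest push out)
#4 stroke→R1  (J2: bond 6 brought effort, rest push out)

β0 |J1
β1 |TF1
β2 |J1
β3 |Sf1
β4 |R1
β5 |J1
β6 |J2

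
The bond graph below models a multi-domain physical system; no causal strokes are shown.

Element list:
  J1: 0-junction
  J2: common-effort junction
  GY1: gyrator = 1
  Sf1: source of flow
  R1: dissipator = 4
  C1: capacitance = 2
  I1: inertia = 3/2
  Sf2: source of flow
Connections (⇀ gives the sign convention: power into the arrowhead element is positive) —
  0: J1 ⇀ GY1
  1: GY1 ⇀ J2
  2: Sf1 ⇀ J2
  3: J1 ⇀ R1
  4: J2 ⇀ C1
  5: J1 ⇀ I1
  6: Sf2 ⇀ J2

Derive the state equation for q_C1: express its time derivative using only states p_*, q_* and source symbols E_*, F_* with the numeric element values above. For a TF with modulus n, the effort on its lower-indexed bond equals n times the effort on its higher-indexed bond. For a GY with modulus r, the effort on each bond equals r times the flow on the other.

dq_C1/dt = F_Sf1 + F_Sf2 - 8*p_I1/3 - 2*q_C1

β2 stroke at Sf1  (Sf1 fixes flow; stroke at Sf1)
β6 stroke at Sf2  (Sf2 fixes flow; stroke at Sf2)
β4 stroke at J2  (prefer integral on C1)
β1 stroke at GY1  (J2 effort already set via bond 4)
β0 stroke at GY1  (GY1 both-in/both-out from 1)
β5 stroke at I1  (I1 integral (f out))
β3 stroke at J1  (only one effort-in slot at J1)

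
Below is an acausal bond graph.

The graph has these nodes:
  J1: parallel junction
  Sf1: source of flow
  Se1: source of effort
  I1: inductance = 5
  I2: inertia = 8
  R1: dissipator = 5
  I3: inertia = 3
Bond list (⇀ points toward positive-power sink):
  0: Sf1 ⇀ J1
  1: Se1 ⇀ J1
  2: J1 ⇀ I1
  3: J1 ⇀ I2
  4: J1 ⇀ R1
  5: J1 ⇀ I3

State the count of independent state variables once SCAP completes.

3  (I1, I2, I3 all integral)

#0 →Sf1  (Sf1 fixes flow; stroke at Sf1)
#1 →J1  (Se1 (Se) sets effort on bond)
#2 →I1  (common-e at J1 fixed by 1)
#3 →I2  (J1 effort already set via bond 1)
#4 →R1  (common-e at J1 fixed by 1)
#5 →I3  (0-jn J1 has e-setter on 1)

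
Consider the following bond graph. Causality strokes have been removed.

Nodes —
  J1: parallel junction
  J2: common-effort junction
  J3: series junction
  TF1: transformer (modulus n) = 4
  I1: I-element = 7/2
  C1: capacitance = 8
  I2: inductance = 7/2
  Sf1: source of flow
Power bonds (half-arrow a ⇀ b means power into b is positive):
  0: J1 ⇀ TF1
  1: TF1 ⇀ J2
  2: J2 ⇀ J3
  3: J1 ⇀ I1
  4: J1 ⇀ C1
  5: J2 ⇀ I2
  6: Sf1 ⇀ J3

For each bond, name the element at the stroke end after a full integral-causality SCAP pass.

β6 stroke at Sf1  (Sf1 fixes flow; stroke at Sf1)
β2 stroke at J3  (1-jn J3 has f-setter on 6)
β3 stroke at I1  (I1 integral (f out))
β4 stroke at J1  (C1: C, integral causality)
β0 stroke at TF1  (common-e at J1 fixed by 4)
β1 stroke at J2  (TF TF1: opposite of bond 0)
β5 stroke at I2  (J2 effort already set via bond 1)

β0 →TF1
β1 →J2
β2 →J3
β3 →I1
β4 →J1
β5 →I2
β6 →Sf1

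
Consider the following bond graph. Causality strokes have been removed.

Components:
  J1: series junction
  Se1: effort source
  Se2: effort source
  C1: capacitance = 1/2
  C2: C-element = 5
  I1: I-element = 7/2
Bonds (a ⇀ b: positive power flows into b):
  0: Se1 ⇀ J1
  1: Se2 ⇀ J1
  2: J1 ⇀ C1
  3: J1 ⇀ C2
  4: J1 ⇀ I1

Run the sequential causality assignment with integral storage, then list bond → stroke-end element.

bond 0 |J1
bond 1 |J1
bond 2 |J1
bond 3 |J1
bond 4 |I1

β0 stroke at J1  (Se1 fixes effort; stroke away)
β1 stroke at J1  (source Se2 imposes e)
β2 stroke at J1  (C1 outputs effort q/C1)
β3 stroke at J1  (prefer integral on C2)
β4 stroke at I1  (closing 1-jn rule on J1)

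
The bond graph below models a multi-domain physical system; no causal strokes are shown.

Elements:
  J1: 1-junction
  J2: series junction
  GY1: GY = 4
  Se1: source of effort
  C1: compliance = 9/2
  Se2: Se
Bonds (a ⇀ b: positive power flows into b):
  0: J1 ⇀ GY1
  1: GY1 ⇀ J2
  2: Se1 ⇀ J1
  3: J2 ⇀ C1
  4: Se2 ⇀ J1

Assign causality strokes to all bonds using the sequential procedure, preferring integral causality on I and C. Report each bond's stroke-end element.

#2 stroke→J1  (Se1 fixes effort; stroke away)
#4 stroke→J1  (Se2 (Se) sets effort on bond)
#0 stroke→GY1  (J1: last free bond brings flow in)
#1 stroke→GY1  (GY1: gyrator matches bond 0)
#3 stroke→J2  (1-jn J2 has f-setter on 1)

bond 0 |GY1
bond 1 |GY1
bond 2 |J1
bond 3 |J2
bond 4 |J1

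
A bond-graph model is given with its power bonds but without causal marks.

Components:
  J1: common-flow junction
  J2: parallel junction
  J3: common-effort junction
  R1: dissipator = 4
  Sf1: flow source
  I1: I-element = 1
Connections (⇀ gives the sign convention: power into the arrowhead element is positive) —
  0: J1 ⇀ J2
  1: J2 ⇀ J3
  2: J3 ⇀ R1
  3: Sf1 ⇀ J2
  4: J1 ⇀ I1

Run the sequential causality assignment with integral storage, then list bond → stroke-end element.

bond 0 stroke→J1
bond 1 stroke→J2
bond 2 stroke→J3
bond 3 stroke→Sf1
bond 4 stroke→I1

#3 |Sf1  (source Sf1 imposes f)
#4 |I1  (I1 outputs flow p/I1)
#0 |J1  (common-f at J1 fixed by 4)
#1 |J2  (closing 0-jn rule on J2)
#2 |J3  (J3: last free bond brings effort in)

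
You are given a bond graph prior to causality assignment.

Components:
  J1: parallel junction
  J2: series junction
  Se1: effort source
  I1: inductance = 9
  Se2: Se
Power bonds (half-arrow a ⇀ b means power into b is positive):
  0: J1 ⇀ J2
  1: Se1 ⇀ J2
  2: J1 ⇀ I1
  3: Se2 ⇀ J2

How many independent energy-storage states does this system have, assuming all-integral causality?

b1 stroke→J2  (Se1 fixes effort; stroke away)
b3 stroke→J2  (source Se2 imposes e)
b0 stroke→J1  (J2 needs exactly one f-in)
b2 stroke→I1  (J1: bond 0 brought effort, rest push out)

1  (I1 all integral)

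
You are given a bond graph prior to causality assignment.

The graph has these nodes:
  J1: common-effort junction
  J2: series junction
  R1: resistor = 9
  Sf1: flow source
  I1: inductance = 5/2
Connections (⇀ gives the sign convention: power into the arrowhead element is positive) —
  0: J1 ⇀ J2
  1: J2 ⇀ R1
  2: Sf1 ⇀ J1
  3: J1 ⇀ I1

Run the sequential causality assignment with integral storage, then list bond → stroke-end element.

β0 stroke at J1
β1 stroke at J2
β2 stroke at Sf1
β3 stroke at I1

b2 stroke at Sf1  (Sf1: flow source, stroke at near end)
b3 stroke at I1  (I1 integral (f out))
b0 stroke at J1  (only one effort-in slot at J1)
b1 stroke at J2  (J2 flow already set via bond 0)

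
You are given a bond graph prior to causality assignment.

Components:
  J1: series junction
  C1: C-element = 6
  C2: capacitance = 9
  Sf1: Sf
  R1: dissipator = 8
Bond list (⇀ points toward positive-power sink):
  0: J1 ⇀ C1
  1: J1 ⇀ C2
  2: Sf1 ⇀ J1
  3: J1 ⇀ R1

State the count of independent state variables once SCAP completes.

#2 |Sf1  (Sf1: flow source, stroke at near end)
#0 |J1  (common-f at J1 fixed by 2)
#1 |J1  (1-jn J1 has f-setter on 2)
#3 |J1  (J1 flow already set via bond 2)

2  (C1, C2 all integral)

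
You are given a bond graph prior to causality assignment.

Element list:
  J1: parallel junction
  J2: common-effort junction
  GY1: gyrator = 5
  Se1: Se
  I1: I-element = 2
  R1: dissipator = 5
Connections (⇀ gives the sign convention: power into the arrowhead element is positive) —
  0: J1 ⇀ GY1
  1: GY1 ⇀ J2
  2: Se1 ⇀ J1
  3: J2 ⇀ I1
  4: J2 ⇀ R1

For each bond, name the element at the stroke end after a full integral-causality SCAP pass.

bond 2 →J1  (Se1 fixes effort; stroke away)
bond 0 →GY1  (common-e at J1 fixed by 2)
bond 1 →GY1  (GY1 both-in/both-out from 0)
bond 3 →I1  (prefer integral on I1)
bond 4 →J2  (only one effort-in slot at J2)

#0 →GY1
#1 →GY1
#2 →J1
#3 →I1
#4 →J2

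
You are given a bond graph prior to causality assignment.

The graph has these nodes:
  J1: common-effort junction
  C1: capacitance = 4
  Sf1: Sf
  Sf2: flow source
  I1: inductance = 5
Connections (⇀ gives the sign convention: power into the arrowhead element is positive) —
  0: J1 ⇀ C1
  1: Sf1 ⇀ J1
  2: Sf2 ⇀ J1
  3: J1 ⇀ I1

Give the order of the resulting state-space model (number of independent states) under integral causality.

b1 stroke→Sf1  (source Sf1 imposes f)
b2 stroke→Sf2  (Sf2: flow source, stroke at near end)
b0 stroke→J1  (prefer integral on C1)
b3 stroke→I1  (common-e at J1 fixed by 0)

2  (C1, I1 all integral)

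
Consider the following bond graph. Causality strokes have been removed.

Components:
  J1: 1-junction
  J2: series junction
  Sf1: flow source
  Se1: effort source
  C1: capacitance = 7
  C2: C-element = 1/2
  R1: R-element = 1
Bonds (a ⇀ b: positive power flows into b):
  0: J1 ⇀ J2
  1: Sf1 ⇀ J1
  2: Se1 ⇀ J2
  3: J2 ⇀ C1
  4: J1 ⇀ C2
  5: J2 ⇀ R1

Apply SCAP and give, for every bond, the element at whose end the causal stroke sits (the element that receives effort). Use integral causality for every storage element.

β1 →Sf1  (Sf1 fixes flow; stroke at Sf1)
β2 →J2  (Se1: effort source, stroke at far end)
β0 →J1  (J1 flow already set via bond 1)
β4 →J1  (J1 flow already set via bond 1)
β3 →J2  (1-jn J2 has f-setter on 0)
β5 →J2  (1-jn J2 has f-setter on 0)

β0 →J1
β1 →Sf1
β2 →J2
β3 →J2
β4 →J1
β5 →J2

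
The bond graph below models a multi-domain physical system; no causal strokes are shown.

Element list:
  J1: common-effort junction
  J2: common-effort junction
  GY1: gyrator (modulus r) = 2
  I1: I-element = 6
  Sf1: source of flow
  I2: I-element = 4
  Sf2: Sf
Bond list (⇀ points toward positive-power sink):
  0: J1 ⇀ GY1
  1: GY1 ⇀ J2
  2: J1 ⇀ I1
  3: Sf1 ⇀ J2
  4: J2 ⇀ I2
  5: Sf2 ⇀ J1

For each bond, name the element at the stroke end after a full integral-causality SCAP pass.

#0 |J1
#1 |J2
#2 |I1
#3 |Sf1
#4 |I2
#5 |Sf2

β3 stroke at Sf1  (Sf1 (Sf) sets flow on bond)
β5 stroke at Sf2  (Sf2: flow source, stroke at near end)
β2 stroke at I1  (I1 outputs flow p/I1)
β0 stroke at J1  (only one effort-in slot at J1)
β1 stroke at J2  (GY GY1: same side as bond 0)
β4 stroke at I2  (J2 effort already set via bond 1)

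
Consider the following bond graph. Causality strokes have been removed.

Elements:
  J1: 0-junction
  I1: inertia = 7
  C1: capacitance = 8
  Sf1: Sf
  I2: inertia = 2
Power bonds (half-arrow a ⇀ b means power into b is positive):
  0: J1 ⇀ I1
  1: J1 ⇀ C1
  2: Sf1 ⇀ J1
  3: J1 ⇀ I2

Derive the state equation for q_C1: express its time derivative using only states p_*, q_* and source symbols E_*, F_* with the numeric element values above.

dq_C1/dt = F_Sf1 - p_I1/7 - p_I2/2

b2 |Sf1  (Sf1: flow source, stroke at near end)
b0 |I1  (I1 outputs flow p/I1)
b1 |J1  (prefer integral on C1)
b3 |I2  (J1: bond 1 brought effort, rest push out)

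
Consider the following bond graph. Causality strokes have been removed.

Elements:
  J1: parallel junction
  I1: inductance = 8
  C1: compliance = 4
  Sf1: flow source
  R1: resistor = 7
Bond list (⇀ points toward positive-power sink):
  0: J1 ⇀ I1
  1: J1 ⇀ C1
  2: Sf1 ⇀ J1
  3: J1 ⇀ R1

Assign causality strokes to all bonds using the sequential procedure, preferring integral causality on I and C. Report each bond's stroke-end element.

bond 0 →I1
bond 1 →J1
bond 2 →Sf1
bond 3 →R1

b2 |Sf1  (Sf1 fixes flow; stroke at Sf1)
b0 |I1  (prefer integral on I1)
b1 |J1  (C1 integral (e out))
b3 |R1  (J1 effort already set via bond 1)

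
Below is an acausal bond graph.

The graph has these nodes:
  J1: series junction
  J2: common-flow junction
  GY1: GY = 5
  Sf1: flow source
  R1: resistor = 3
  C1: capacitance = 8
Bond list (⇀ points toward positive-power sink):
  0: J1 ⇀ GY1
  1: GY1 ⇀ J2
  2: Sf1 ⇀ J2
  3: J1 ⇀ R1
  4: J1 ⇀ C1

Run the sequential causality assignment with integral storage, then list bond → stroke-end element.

b0 |J1
b1 |J2
b2 |Sf1
b3 |R1
b4 |J1

b2 |Sf1  (Sf1 (Sf) sets flow on bond)
b1 |J2  (J2: bond 2 brought flow, rest push out)
b0 |J1  (through GY1, causality inverts; strokes same side of GY1)
b4 |J1  (C1: C, integral causality)
b3 |R1  (closing 1-jn rule on J1)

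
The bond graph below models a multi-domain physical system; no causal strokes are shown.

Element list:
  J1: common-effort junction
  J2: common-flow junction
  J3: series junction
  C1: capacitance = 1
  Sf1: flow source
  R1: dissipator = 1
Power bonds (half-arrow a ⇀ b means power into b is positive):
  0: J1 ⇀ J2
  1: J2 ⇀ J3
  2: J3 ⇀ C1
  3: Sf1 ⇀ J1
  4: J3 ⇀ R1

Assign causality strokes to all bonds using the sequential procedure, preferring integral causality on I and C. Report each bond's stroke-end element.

b0 →J1
b1 →J2
b2 →J3
b3 →Sf1
b4 →J3

bond 3 stroke at Sf1  (Sf1 fixes flow; stroke at Sf1)
bond 0 stroke at J1  (J1 needs exactly one e-in)
bond 1 stroke at J2  (J2 flow already set via bond 0)
bond 2 stroke at J3  (1-jn J3 has f-setter on 1)
bond 4 stroke at J3  (common-f at J3 fixed by 1)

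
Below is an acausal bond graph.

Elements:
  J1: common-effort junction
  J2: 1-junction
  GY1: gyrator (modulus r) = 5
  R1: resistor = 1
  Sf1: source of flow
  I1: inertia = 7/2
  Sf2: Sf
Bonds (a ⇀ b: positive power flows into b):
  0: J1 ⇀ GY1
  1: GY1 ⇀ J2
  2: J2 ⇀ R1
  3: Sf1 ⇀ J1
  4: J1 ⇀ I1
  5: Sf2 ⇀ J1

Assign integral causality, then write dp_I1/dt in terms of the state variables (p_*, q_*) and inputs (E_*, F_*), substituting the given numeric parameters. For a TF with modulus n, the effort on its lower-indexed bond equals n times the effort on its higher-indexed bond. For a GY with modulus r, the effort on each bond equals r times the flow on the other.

b3 |Sf1  (Sf1: flow source, stroke at near end)
b5 |Sf2  (Sf2 (Sf) sets flow on bond)
b4 |I1  (prefer integral on I1)
b0 |J1  (only one effort-in slot at J1)
b1 |J2  (GY GY1: same side as bond 0)
b2 |R1  (J2 needs exactly one f-in)

dp_I1/dt = 25*F_Sf1 + 25*F_Sf2 - 50*p_I1/7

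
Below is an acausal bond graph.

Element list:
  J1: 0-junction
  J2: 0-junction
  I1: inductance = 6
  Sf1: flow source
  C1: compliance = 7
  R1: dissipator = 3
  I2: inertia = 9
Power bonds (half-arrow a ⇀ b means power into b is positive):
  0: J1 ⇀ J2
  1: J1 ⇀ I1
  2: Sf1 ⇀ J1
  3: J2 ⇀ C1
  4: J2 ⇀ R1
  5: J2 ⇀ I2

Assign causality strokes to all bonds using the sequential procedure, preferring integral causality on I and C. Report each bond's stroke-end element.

b0 →J1
b1 →I1
b2 →Sf1
b3 →J2
b4 →R1
b5 →I2

b2 |Sf1  (Sf1: flow source, stroke at near end)
b1 |I1  (I1 outputs flow p/I1)
b0 |J1  (J1: last free bond brings effort in)
b3 |J2  (C1 integral (e out))
b4 |R1  (J2: bond 3 brought effort, rest push out)
b5 |I2  (J2: bond 3 brought effort, rest push out)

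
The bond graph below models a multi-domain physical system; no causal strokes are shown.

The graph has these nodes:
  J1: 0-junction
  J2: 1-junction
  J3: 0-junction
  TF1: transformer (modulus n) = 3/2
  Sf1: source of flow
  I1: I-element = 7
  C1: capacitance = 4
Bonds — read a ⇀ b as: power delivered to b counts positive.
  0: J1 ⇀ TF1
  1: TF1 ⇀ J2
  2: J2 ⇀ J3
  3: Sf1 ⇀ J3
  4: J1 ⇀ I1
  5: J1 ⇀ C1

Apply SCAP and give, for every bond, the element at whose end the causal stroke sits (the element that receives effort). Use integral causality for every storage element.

b3 |Sf1  (Sf1: flow source, stroke at near end)
b2 |J3  (J3: last free bond brings effort in)
b1 |J2  (common-f at J2 fixed by 2)
b0 |TF1  (TF TF1: opposite of bond 1)
b4 |I1  (I1 integral (f out))
b5 |J1  (only one effort-in slot at J1)

#0 stroke at TF1
#1 stroke at J2
#2 stroke at J3
#3 stroke at Sf1
#4 stroke at I1
#5 stroke at J1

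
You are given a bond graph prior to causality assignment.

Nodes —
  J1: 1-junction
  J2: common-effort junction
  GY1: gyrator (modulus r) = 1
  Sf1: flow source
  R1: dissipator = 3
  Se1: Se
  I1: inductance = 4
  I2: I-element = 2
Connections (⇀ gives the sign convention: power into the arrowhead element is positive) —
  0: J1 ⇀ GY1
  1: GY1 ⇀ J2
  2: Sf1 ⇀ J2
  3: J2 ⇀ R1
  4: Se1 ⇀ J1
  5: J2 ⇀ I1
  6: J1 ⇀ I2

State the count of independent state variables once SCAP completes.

#2 |Sf1  (Sf1 fixes flow; stroke at Sf1)
#4 |J1  (Se1: effort source, stroke at far end)
#5 |I1  (prefer integral on I1)
#6 |I2  (I2: I, integral causality)
#0 |J1  (common-f at J1 fixed by 6)
#1 |J2  (GY GY1: same side as bond 0)
#3 |R1  (0-jn J2 has e-setter on 1)

2  (I1, I2 all integral)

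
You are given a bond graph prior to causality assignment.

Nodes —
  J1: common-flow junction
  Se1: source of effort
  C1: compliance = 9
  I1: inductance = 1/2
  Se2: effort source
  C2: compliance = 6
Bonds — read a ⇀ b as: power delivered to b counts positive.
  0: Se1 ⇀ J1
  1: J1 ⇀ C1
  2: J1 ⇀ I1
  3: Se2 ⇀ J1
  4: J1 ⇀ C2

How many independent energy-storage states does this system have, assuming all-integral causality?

3  (C1, C2, I1 all integral)

#0 →J1  (Se1 fixes effort; stroke away)
#3 →J1  (Se2 fixes effort; stroke away)
#1 →J1  (prefer integral on C1)
#2 →I1  (I1 integral (f out))
#4 →J1  (J1 flow already set via bond 2)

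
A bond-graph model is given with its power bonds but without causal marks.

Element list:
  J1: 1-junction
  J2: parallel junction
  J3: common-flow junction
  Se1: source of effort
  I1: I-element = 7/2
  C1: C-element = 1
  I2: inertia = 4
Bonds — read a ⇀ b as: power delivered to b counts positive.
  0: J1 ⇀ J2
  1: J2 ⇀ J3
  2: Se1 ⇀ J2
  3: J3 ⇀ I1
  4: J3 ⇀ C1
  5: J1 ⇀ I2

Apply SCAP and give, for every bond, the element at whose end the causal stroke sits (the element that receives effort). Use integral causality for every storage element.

bond 0 →J1
bond 1 →J3
bond 2 →J2
bond 3 →I1
bond 4 →J3
bond 5 →I2

bond 2 stroke at J2  (Se1 fixes effort; stroke away)
bond 0 stroke at J1  (J2 effort already set via bond 2)
bond 1 stroke at J3  (common-e at J2 fixed by 2)
bond 5 stroke at I2  (only one flow-in slot at J1)
bond 3 stroke at I1  (I1 outputs flow p/I1)
bond 4 stroke at J3  (1-jn J3 has f-setter on 3)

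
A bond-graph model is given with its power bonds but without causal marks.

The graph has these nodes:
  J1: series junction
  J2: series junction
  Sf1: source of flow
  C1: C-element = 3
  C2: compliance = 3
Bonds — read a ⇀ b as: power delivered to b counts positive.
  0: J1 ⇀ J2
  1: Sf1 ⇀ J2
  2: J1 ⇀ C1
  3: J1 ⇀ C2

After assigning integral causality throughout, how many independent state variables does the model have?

2  (C1, C2 all integral)

bond 1 stroke at Sf1  (Sf1: flow source, stroke at near end)
bond 0 stroke at J2  (J2 flow already set via bond 1)
bond 2 stroke at J1  (1-jn J1 has f-setter on 0)
bond 3 stroke at J1  (1-jn J1 has f-setter on 0)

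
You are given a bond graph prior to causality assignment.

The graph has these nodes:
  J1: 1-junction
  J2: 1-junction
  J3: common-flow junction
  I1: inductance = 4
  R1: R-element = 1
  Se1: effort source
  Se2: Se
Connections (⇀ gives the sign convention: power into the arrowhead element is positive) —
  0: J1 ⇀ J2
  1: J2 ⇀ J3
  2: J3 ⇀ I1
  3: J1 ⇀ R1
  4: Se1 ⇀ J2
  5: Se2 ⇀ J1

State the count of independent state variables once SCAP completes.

1  (I1 all integral)

bond 4 stroke at J2  (source Se1 imposes e)
bond 5 stroke at J1  (Se2: effort source, stroke at far end)
bond 2 stroke at I1  (I1 outputs flow p/I1)
bond 1 stroke at J3  (common-f at J3 fixed by 2)
bond 0 stroke at J2  (1-jn J2 has f-setter on 1)
bond 3 stroke at J1  (J1: bond 0 brought flow, rest push out)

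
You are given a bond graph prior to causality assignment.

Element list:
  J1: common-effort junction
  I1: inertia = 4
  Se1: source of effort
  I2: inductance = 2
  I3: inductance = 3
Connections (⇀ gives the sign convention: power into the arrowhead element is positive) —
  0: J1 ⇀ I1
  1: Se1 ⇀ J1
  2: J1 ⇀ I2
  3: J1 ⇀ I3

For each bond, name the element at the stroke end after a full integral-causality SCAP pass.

β1 |J1  (Se1 (Se) sets effort on bond)
β0 |I1  (J1: bond 1 brought effort, rest push out)
β2 |I2  (0-jn J1 has e-setter on 1)
β3 |I3  (0-jn J1 has e-setter on 1)

#0 →I1
#1 →J1
#2 →I2
#3 →I3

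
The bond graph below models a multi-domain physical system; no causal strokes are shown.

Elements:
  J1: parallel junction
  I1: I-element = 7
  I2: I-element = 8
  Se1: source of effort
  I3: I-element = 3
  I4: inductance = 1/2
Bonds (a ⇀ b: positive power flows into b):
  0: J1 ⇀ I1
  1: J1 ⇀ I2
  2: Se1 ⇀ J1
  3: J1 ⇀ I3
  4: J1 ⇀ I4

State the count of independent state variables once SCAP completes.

#2 |J1  (Se1 (Se) sets effort on bond)
#0 |I1  (common-e at J1 fixed by 2)
#1 |I2  (J1 effort already set via bond 2)
#3 |I3  (J1: bond 2 brought effort, rest push out)
#4 |I4  (0-jn J1 has e-setter on 2)

4  (I1, I2, I3, I4 all integral)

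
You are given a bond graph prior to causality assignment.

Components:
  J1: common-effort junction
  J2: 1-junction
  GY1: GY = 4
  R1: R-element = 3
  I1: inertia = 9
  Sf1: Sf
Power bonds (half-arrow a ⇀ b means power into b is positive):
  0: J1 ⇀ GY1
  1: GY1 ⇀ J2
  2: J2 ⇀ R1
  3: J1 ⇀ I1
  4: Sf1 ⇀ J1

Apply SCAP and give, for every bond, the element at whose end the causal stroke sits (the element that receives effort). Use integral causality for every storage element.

bond 4 stroke→Sf1  (Sf1 fixes flow; stroke at Sf1)
bond 3 stroke→I1  (prefer integral on I1)
bond 0 stroke→J1  (J1 needs exactly one e-in)
bond 1 stroke→J2  (GY1 both-in/both-out from 0)
bond 2 stroke→R1  (only one flow-in slot at J2)

β0 stroke→J1
β1 stroke→J2
β2 stroke→R1
β3 stroke→I1
β4 stroke→Sf1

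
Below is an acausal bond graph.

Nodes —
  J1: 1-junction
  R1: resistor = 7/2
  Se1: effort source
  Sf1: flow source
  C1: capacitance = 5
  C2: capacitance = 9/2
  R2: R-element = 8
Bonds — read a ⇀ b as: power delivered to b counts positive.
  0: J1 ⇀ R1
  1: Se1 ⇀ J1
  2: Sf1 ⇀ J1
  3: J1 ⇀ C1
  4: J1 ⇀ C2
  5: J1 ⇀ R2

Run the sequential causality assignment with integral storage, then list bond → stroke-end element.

b0 stroke at J1
b1 stroke at J1
b2 stroke at Sf1
b3 stroke at J1
b4 stroke at J1
b5 stroke at J1

b1 stroke→J1  (source Se1 imposes e)
b2 stroke→Sf1  (Sf1 (Sf) sets flow on bond)
b0 stroke→J1  (J1 flow already set via bond 2)
b3 stroke→J1  (J1 flow already set via bond 2)
b4 stroke→J1  (1-jn J1 has f-setter on 2)
b5 stroke→J1  (J1: bond 2 brought flow, rest push out)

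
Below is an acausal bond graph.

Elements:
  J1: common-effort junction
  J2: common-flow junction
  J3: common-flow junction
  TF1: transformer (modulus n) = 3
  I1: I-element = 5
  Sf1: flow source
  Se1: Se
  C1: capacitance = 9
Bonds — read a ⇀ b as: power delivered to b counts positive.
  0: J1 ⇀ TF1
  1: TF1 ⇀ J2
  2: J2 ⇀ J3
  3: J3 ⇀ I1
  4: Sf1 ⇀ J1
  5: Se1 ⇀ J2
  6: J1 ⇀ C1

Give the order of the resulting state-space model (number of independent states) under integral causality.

2  (C1, I1 all integral)

bond 4 stroke→Sf1  (source Sf1 imposes f)
bond 5 stroke→J2  (Se1 (Se) sets effort on bond)
bond 3 stroke→I1  (I1 integral (f out))
bond 2 stroke→J3  (1-jn J3 has f-setter on 3)
bond 1 stroke→J2  (1-jn J2 has f-setter on 2)
bond 0 stroke→TF1  (TF1: transformer flips bond 1)
bond 6 stroke→J1  (only one effort-in slot at J1)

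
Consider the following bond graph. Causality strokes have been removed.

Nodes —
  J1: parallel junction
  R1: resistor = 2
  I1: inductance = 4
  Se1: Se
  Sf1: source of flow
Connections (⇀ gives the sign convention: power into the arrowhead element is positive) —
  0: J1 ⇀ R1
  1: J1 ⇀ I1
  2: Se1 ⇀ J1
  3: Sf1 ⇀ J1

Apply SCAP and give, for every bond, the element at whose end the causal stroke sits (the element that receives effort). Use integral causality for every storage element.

b0 →R1
b1 →I1
b2 →J1
b3 →Sf1

#2 →J1  (Se1 (Se) sets effort on bond)
#3 →Sf1  (source Sf1 imposes f)
#0 →R1  (0-jn J1 has e-setter on 2)
#1 →I1  (J1 effort already set via bond 2)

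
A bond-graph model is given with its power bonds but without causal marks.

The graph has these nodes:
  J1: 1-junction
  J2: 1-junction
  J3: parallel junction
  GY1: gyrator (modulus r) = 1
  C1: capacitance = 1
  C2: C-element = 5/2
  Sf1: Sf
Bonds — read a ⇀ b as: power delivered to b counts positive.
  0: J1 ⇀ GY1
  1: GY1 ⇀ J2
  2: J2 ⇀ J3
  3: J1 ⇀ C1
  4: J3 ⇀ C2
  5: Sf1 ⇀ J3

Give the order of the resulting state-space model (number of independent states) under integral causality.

2  (C1, C2 all integral)

b5 stroke at Sf1  (Sf1 (Sf) sets flow on bond)
b3 stroke at J1  (prefer integral on C1)
b0 stroke at GY1  (only one flow-in slot at J1)
b1 stroke at GY1  (GY1: gyrator matches bond 0)
b2 stroke at J2  (common-f at J2 fixed by 1)
b4 stroke at J3  (closing 0-jn rule on J3)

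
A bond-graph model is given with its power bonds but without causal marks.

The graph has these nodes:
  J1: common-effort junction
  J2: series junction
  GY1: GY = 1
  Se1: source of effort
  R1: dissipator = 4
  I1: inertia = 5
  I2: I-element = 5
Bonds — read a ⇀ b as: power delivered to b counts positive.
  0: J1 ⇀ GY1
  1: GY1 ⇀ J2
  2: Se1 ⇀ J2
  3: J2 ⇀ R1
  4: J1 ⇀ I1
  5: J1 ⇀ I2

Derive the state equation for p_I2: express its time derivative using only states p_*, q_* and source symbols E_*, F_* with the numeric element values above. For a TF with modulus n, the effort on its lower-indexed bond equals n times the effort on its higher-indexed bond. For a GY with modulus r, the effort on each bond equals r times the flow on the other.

#2 stroke→J2  (Se1 fixes effort; stroke away)
#4 stroke→I1  (I1 outputs flow p/I1)
#5 stroke→I2  (I2 outputs flow p/I2)
#0 stroke→J1  (closing 0-jn rule on J1)
#1 stroke→J2  (GY1: gyrator matches bond 0)
#3 stroke→R1  (closing 1-jn rule on J2)

dp_I2/dt = E_Se1/4 - p_I1/20 - p_I2/20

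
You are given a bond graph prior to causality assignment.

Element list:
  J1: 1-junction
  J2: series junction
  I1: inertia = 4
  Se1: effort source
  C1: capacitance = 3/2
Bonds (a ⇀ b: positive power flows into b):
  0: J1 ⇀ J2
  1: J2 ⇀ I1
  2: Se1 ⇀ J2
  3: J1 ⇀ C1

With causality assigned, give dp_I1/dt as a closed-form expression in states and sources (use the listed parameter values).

dp_I1/dt = E_Se1 - 2*q_C1/3

#2 stroke→J2  (source Se1 imposes e)
#1 stroke→I1  (prefer integral on I1)
#0 stroke→J2  (J2 flow already set via bond 1)
#3 stroke→J1  (J1: bond 0 brought flow, rest push out)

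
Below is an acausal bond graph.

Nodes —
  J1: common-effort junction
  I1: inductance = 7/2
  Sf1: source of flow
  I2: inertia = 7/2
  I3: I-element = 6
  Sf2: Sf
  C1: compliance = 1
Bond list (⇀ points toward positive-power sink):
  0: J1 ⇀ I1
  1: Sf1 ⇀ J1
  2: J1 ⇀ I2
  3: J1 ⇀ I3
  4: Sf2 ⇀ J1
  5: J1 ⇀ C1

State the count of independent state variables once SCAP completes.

4  (C1, I1, I2, I3 all integral)

β1 |Sf1  (Sf1 fixes flow; stroke at Sf1)
β4 |Sf2  (Sf2 fixes flow; stroke at Sf2)
β0 |I1  (I1 outputs flow p/I1)
β2 |I2  (I2 outputs flow p/I2)
β3 |I3  (I3 integral (f out))
β5 |J1  (J1 needs exactly one e-in)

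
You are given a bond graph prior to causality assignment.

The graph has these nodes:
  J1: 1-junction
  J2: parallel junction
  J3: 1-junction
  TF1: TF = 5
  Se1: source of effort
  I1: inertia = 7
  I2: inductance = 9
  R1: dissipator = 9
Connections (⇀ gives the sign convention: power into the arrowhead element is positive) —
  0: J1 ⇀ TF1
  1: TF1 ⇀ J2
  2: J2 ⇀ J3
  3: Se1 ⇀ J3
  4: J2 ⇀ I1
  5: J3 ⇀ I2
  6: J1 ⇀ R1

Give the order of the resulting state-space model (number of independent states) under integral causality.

2  (I1, I2 all integral)

#3 |J3  (Se1 (Se) sets effort on bond)
#4 |I1  (I1 outputs flow p/I1)
#5 |I2  (I2: I, integral causality)
#2 |J3  (J3: bond 5 brought flow, rest push out)
#1 |J2  (only one effort-in slot at J2)
#0 |TF1  (TF1 one-in-one-out from 1)
#6 |J1  (common-f at J1 fixed by 0)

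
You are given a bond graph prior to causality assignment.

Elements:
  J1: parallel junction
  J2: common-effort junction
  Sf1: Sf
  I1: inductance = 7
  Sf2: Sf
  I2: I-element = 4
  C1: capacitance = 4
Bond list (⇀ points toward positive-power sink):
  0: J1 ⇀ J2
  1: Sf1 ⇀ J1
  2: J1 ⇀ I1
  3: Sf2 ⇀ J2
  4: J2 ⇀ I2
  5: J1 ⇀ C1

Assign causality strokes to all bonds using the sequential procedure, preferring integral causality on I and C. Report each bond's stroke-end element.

#0 stroke→J2
#1 stroke→Sf1
#2 stroke→I1
#3 stroke→Sf2
#4 stroke→I2
#5 stroke→J1

b1 stroke→Sf1  (source Sf1 imposes f)
b3 stroke→Sf2  (Sf2 fixes flow; stroke at Sf2)
b2 stroke→I1  (I1 integral (f out))
b4 stroke→I2  (prefer integral on I2)
b0 stroke→J2  (closing 0-jn rule on J2)
b5 stroke→J1  (closing 0-jn rule on J1)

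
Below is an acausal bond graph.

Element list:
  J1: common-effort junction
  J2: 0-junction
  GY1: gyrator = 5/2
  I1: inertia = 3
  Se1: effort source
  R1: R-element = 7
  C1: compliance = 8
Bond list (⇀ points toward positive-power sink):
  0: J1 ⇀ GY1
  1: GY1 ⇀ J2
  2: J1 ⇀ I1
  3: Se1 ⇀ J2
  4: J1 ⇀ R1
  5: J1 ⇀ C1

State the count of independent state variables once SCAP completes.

#3 |J2  (Se1: effort source, stroke at far end)
#1 |GY1  (common-e at J2 fixed by 3)
#0 |GY1  (through GY1, causality inverts; strokes same side of GY1)
#2 |I1  (I1: I, integral causality)
#5 |J1  (C1 integral (e out))
#4 |R1  (J1 effort already set via bond 5)

2  (C1, I1 all integral)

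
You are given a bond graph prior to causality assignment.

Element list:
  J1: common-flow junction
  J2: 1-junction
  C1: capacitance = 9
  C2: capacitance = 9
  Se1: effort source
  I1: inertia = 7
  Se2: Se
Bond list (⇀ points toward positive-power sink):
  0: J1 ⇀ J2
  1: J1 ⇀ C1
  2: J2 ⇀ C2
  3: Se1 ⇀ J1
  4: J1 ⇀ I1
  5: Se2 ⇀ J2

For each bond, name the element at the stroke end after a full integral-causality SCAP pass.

b3 stroke→J1  (Se1 fixes effort; stroke away)
b5 stroke→J2  (Se2: effort source, stroke at far end)
b1 stroke→J1  (C1 outputs effort q/C1)
b2 stroke→J2  (C2 outputs effort q/C2)
b0 stroke→J1  (J2 needs exactly one f-in)
b4 stroke→I1  (J1: last free bond brings flow in)

bond 0 |J1
bond 1 |J1
bond 2 |J2
bond 3 |J1
bond 4 |I1
bond 5 |J2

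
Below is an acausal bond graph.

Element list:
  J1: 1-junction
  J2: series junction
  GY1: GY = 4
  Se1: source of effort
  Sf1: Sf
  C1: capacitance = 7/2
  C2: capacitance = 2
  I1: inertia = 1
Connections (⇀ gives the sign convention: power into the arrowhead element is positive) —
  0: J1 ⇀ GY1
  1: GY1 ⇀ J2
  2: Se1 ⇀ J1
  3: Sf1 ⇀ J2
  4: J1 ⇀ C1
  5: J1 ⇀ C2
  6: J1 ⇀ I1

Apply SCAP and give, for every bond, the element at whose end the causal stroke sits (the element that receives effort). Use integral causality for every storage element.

#2 |J1  (Se1 (Se) sets effort on bond)
#3 |Sf1  (Sf1 fixes flow; stroke at Sf1)
#1 |J2  (common-f at J2 fixed by 3)
#0 |J1  (through GY1, causality inverts; strokes same side of GY1)
#4 |J1  (prefer integral on C1)
#5 |J1  (C2: C, integral causality)
#6 |I1  (closing 1-jn rule on J1)

bond 0 →J1
bond 1 →J2
bond 2 →J1
bond 3 →Sf1
bond 4 →J1
bond 5 →J1
bond 6 →I1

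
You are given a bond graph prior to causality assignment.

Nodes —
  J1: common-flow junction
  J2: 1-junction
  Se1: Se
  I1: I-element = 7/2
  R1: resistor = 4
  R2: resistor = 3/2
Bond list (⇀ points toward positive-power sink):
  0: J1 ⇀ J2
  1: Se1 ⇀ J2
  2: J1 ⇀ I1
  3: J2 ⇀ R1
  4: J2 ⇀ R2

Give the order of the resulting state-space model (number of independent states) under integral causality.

bond 1 stroke at J2  (source Se1 imposes e)
bond 2 stroke at I1  (I1 outputs flow p/I1)
bond 0 stroke at J1  (J1: bond 2 brought flow, rest push out)
bond 3 stroke at J2  (common-f at J2 fixed by 0)
bond 4 stroke at J2  (J2 flow already set via bond 0)

1  (I1 all integral)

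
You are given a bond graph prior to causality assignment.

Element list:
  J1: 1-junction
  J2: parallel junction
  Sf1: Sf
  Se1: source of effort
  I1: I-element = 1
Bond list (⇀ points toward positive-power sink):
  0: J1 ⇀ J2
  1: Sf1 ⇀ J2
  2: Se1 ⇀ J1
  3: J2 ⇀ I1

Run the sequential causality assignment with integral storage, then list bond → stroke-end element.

bond 0 |J2
bond 1 |Sf1
bond 2 |J1
bond 3 |I1

#1 stroke at Sf1  (Sf1: flow source, stroke at near end)
#2 stroke at J1  (source Se1 imposes e)
#0 stroke at J2  (J1: last free bond brings flow in)
#3 stroke at I1  (J2: bond 0 brought effort, rest push out)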